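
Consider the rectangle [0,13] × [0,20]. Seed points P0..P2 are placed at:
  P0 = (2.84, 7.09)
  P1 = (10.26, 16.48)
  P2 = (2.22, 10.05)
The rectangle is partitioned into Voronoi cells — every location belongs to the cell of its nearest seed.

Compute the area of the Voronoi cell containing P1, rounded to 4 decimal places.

Area of P1's cell: 88.4138

1. box [0,13]×[0,20]: [(0, 0) (13, 0) (13, 20) (0, 20)]
2. ⊥bis P1·P0 via (6.55,11.785): [(0, 16.9608) (13, 6.6882) (13, 20) (0, 20)]  |A|=106.2814
3. ⊥bis P1·P2 via (6.24,13.265): [(8.9238, 9.9092) (13, 6.6882) (13, 20) (0.8537, 20)]  |A|=88.4138
4. canonical 4-gon: [(8.9238, 9.9092) (13, 6.6882) (13, 20) (0.8537, 20)]
5. shoelace: 88.4138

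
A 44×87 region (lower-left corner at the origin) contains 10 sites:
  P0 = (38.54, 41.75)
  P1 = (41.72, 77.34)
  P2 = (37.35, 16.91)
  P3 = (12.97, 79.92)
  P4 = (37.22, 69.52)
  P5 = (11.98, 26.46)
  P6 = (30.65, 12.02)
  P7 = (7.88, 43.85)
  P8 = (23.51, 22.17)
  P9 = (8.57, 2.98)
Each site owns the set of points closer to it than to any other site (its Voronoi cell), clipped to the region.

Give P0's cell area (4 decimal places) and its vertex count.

1. box [0,44]×[0,87]: [(0, 0) (44, 0) (44, 87) (0, 87)]
2. ⊥bis P0·P1 via (40.13,59.545): [(0, 63.1307) (0, 0) (44, 0) (44, 59.1992)]  |A|=2691.257
3. ⊥bis P0·P2 via (37.945,29.33): [(0, 63.1307) (0, 31.1478) (44, 29.0399) (44, 59.1992)]  |A|=1367.1267
4. ⊥bis P0·P3 via (25.755,60.835): [(25.7477, 60.8301) (0, 43.5818) (0, 31.1478) (44, 29.0399) (44, 59.1992)]  |A|=1115.458
5. ⊥bis P0·P4 via (37.88,55.635): [(16.4737, 54.6175) (0, 43.5818) (0, 31.1478) (44, 29.0399) (44, 55.9259)]  |A|=1006.1475
6. ⊥bis P0·P5 via (25.26,34.105): [(16.4737, 54.6175) (14.2926, 53.1563) (27.7271, 29.8195) (44, 29.0399) (44, 55.9259)]  |A|=602.6825
7. ⊥bis P0·P6 via (34.595,26.885): [(16.4737, 54.6175) (14.2926, 53.1563) (27.7271, 29.8195) (44, 29.0399) (44, 55.9259)]  |A|=602.6825
8. ⊥bis P0·P7 via (23.21,42.8): [(24.0441, 54.9773) (22.8957, 38.2119) (27.7271, 29.8195) (44, 29.0399) (44, 55.9259)]  |A|=516.8458
9. ⊥bis P0·P8 via (31.025,31.96): [(24.0441, 54.9773) (22.8957, 38.2119) (22.9078, 38.1909) (34.2186, 29.5085) (44, 29.0399) (44, 55.9259)]  |A|=490.4235
10. ⊥bis P0·P9 via (23.555,22.365): [(24.0441, 54.9773) (22.8957, 38.2119) (22.9078, 38.1909) (34.2186, 29.5085) (44, 29.0399) (44, 55.9259)]  |A|=490.4235
11. canonical 6-gon: [(24.0441, 54.9773) (22.8957, 38.2119) (22.9078, 38.1909) (34.2186, 29.5085) (44, 29.0399) (44, 55.9259)]
12. shoelace: 490.4235

Area of P0's cell: 490.4235 (6 vertices)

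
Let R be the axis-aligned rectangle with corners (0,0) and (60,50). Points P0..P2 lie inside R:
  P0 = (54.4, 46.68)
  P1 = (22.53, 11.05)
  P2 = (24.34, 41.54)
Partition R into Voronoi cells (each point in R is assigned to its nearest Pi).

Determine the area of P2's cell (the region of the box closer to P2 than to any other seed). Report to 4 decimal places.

1. box [0,60]×[0,50]: [(0, 0) (60, 0) (60, 50) (0, 50)]
2. ⊥bis P2·P0 via (39.37,44.11): [(0, 0) (46.9124, 0) (38.3629, 50) (0, 50)]  |A|=2131.8822
3. ⊥bis P2·P1 via (23.435,26.295): [(0, 27.6862) (42.6109, 25.1566) (38.3629, 50) (0, 50)]  |A|=951.9363
4. canonical 4-gon: [(0, 27.6862) (42.6109, 25.1566) (38.3629, 50) (0, 50)]
5. shoelace: 951.9363

Area of P2's cell: 951.9363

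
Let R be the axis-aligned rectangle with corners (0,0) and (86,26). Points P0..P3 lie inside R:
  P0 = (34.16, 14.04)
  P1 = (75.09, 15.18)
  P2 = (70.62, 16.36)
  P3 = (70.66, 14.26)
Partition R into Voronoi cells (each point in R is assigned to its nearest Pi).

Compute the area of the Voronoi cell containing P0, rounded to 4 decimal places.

Area of P0's cell: 1359.3315

1. box [0,86]×[0,26]: [(0, 0) (86, 0) (86, 26) (0, 26)]
2. ⊥bis P0·P1 via (54.625,14.61): [(0, 0) (55.0319, 0) (54.3078, 26) (0, 26)]  |A|=1421.4159
3. ⊥bis P0·P2 via (52.39,15.2): [(0, 0) (53.3572, 0) (51.7028, 26) (0, 26)]  |A|=1365.7797
4. ⊥bis P0·P3 via (52.41,14.15): [(0, 0) (52.4953, 0) (52.4051, 14.9627) (51.7028, 26) (0, 26)]  |A|=1359.3315
5. canonical 5-gon: [(0, 0) (52.4953, 0) (52.4051, 14.9627) (51.7028, 26) (0, 26)]
6. shoelace: 1359.3315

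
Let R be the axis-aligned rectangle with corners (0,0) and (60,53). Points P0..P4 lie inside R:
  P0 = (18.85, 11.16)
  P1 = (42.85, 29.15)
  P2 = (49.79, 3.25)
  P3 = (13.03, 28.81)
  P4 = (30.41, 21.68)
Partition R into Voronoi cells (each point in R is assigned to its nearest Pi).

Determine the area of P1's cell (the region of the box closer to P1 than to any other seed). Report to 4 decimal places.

Area of P1's cell: 990.8738

1. box [0,60]×[0,53]: [(0, 0) (60, 0) (60, 53) (0, 53)]
2. ⊥bis P1·P0 via (30.85,20.155): [(45.9579, 0) (60, 0) (60, 53) (6.2299, 53)]  |A|=1797.0236
3. ⊥bis P1·P2 via (46.32,16.2): [(35.9062, 13.4096) (60, 19.8656) (60, 53) (6.2299, 53)]  |A|=1463.5553
4. ⊥bis P1·P3 via (27.94,28.98): [(27.9972, 23.9608) (35.9062, 13.4096) (60, 19.8656) (60, 53) (27.6661, 53)]  |A|=1152.3105
5. ⊥bis P1·P4 via (36.63,25.415): [(27.8132, 40.0978) (42.7395, 15.2406) (60, 19.8656) (60, 53) (27.6661, 53)]  |A|=990.8738
6. canonical 5-gon: [(27.8132, 40.0978) (42.7395, 15.2406) (60, 19.8656) (60, 53) (27.6661, 53)]
7. shoelace: 990.8738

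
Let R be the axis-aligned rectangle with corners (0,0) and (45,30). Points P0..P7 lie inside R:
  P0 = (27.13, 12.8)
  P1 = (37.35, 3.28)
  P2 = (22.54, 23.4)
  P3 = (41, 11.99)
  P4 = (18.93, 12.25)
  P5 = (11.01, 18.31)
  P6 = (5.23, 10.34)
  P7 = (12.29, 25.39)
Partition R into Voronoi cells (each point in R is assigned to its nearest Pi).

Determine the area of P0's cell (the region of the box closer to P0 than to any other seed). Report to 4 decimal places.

Area of P0's cell: 169.0340

1. box [0,45]×[0,30]: [(0, 0) (45, 0) (45, 30) (0, 30)]
2. ⊥bis P0·P1 via (32.24,8.04): [(0, 0) (24.7507, 0) (45, 21.7382) (45, 30) (0, 30)]  |A|=1129.9078
3. ⊥bis P0·P2 via (24.835,18.1): [(0, 7.346) (0, 0) (24.7507, 0) (45, 21.7382) (45, 26.8318)]  |A|=548.9084
4. ⊥bis P0·P3 via (34.065,12.395): [(34.6463, 22.3485) (0, 7.346) (0, 0) (24.7507, 0) (33.9157, 9.8389)]  |A|=457.5566
5. ⊥bis P0·P4 via (23.03,12.525): [(34.6463, 22.3485) (22.7176, 17.1831) (23.8701, 0) (24.7507, 0) (33.9157, 9.8389)]  |A|=169.034
6. ⊥bis P0·P5 via (19.07,15.555): [(34.6463, 22.3485) (22.7176, 17.1831) (23.8701, 0) (24.7507, 0) (33.9157, 9.8389)]  |A|=169.034
7. ⊥bis P0·P6 via (16.18,11.57): [(34.6463, 22.3485) (22.7176, 17.1831) (23.8701, 0) (24.7507, 0) (33.9157, 9.8389)]  |A|=169.034
8. ⊥bis P0·P7 via (19.71,19.095): [(34.6463, 22.3485) (22.7176, 17.1831) (23.8701, 0) (24.7507, 0) (33.9157, 9.8389)]  |A|=169.034
9. canonical 5-gon: [(34.6463, 22.3485) (22.7176, 17.1831) (23.8701, 0) (24.7507, 0) (33.9157, 9.8389)]
10. shoelace: 169.034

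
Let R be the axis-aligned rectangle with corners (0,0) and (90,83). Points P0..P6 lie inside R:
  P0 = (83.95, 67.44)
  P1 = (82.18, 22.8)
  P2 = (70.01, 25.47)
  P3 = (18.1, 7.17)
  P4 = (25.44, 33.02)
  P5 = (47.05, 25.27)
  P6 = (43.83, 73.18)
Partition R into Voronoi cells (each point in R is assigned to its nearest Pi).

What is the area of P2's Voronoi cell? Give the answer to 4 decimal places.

Area of P2's cell: 857.4431

1. box [0,90]×[0,83]: [(0, 0) (90, 0) (90, 83) (0, 83)]
2. ⊥bis P2·P0 via (76.98,46.455): [(0, 72.0233) (0, 0) (90, 0) (90, 42.1305)]  |A|=5136.9211
3. ⊥bis P2·P1 via (76.095,24.135): [(80.7193, 45.213) (0, 72.0233) (0, 0) (70.8, 0)]  |A|=4507.3763
4. ⊥bis P2·P3 via (44.055,16.32): [(80.7193, 45.213) (27.656, 62.8376) (49.8083, 0) (70.8, 0)]  |A|=1946.5203
5. ⊥bis P2·P4 via (47.725,29.245): [(80.7193, 45.213) (52.0433, 54.7375) (45.055, 13.4833) (49.8083, 0) (70.8, 0)]  |A|=1415.1775
6. ⊥bis P2·P5 via (58.53,25.37): [(80.7193, 45.213) (58.2923, 52.662) (58.751, 0) (70.8, 0)]  |A|=861.2041
7. ⊥bis P2·P6 via (56.92,49.325): [(80.7193, 45.213) (61.2257, 51.6877) (58.3147, 50.0903) (58.751, 0) (70.8, 0)]  |A|=857.4431
8. canonical 5-gon: [(80.7193, 45.213) (61.2257, 51.6877) (58.3147, 50.0903) (58.751, 0) (70.8, 0)]
9. shoelace: 857.4431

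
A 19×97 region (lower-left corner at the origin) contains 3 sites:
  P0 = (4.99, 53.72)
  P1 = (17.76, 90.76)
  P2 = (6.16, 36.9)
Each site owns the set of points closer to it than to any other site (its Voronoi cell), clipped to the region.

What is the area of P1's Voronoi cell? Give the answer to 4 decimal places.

1. box [0,19]×[0,97]: [(0, 0) (19, 0) (19, 97) (0, 97)]
2. ⊥bis P1·P0 via (11.375,72.24): [(0, 76.1617) (19, 69.6112) (19, 97) (0, 97)]  |A|=458.1578
3. ⊥bis P1·P2 via (11.96,63.83): [(0, 76.1617) (19, 69.6112) (19, 97) (0, 97)]  |A|=458.1578
4. canonical 4-gon: [(0, 76.1617) (19, 69.6112) (19, 97) (0, 97)]
5. shoelace: 458.1578

Area of P1's cell: 458.1578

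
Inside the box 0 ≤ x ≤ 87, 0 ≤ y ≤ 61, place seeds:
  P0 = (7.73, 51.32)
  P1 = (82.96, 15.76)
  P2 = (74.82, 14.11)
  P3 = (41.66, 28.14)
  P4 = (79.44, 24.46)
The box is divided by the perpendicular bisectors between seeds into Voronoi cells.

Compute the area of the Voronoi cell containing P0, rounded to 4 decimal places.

Area of P0's cell: 1126.1329

1. box [0,87]×[0,61]: [(0, 0) (87, 0) (87, 61) (0, 61)]
2. ⊥bis P0·P1 via (45.345,33.54): [(0, 0) (29.4912, 0) (58.3249, 61) (0, 61)]  |A|=2678.3905
3. ⊥bis P0·P2 via (41.275,32.715): [(0, 0) (23.1303, 0) (56.9627, 61) (0, 61)]  |A|=2442.8364
4. ⊥bis P0·P3 via (24.695,39.73): [(0, 3.5824) (39.2261, 61) (0, 61)]  |A|=1126.1329
5. ⊥bis P0·P4 via (43.585,37.89): [(0, 3.5824) (39.2261, 61) (0, 61)]  |A|=1126.1329
6. canonical 3-gon: [(0, 3.5824) (39.2261, 61) (0, 61)]
7. shoelace: 1126.1329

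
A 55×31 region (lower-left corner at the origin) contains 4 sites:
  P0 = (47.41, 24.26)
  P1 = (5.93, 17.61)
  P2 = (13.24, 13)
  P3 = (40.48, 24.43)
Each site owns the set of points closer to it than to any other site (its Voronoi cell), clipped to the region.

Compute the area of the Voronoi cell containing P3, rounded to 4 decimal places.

1. box [0,55]×[0,31]: [(0, 0) (55, 0) (55, 31) (0, 31)]
2. ⊥bis P3·P0 via (43.945,24.345): [(0, 0) (43.3478, 0) (44.1083, 31) (0, 31)]  |A|=1355.5687
3. ⊥bis P3·P1 via (23.205,21.02): [(27.3542, 0) (43.3478, 0) (44.1083, 31) (21.235, 31)]  |A|=602.4355
4. ⊥bis P3·P2 via (26.86,18.715): [(34.7129, 0) (43.3478, 0) (44.1083, 31) (21.7052, 31)]  |A|=481.0889
5. canonical 4-gon: [(34.7129, 0) (43.3478, 0) (44.1083, 31) (21.7052, 31)]
6. shoelace: 481.0889

Area of P3's cell: 481.0889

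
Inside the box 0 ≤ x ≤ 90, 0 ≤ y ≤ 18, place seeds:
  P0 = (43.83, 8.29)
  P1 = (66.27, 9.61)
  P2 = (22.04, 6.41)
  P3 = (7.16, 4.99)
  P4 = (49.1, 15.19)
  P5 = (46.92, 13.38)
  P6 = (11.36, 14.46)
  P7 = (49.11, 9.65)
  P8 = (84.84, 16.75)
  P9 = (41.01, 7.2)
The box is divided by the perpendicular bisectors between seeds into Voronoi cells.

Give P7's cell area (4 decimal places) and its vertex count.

1. box [0,90]×[0,18]: [(0, 0) (90, 0) (90, 18) (0, 18)]
2. ⊥bis P7·P0 via (46.47,8.97): [(48.7805, 0) (90, 0) (90, 18) (44.1441, 18)]  |A|=783.6791
3. ⊥bis P7·P1 via (57.69,9.63): [(48.7805, 0) (57.6676, 0) (57.7095, 18) (44.1441, 18)]  |A|=202.0727
4. ⊥bis P7·P2 via (35.575,8.03): [(48.7805, 0) (57.6676, 0) (57.7095, 18) (44.1441, 18)]  |A|=202.0727
5. ⊥bis P7·P3 via (28.135,7.32): [(48.7805, 0) (57.6676, 0) (57.7095, 18) (44.1441, 18)]  |A|=202.0727
6. ⊥bis P7·P4 via (49.105,12.42): [(45.583, 12.4136) (48.7805, 0) (57.6676, 0) (57.6965, 12.4355)]  |A|=130.4793
7. ⊥bis P7·P5 via (48.015,11.515): [(49.5578, 12.4208) (46.1035, 10.3927) (48.7805, 0) (57.6676, 0) (57.6965, 12.4355)]  |A|=126.4611
8. ⊥bis P7·P6 via (30.235,12.055): [(49.5578, 12.4208) (46.1035, 10.3927) (48.7805, 0) (57.6676, 0) (57.6965, 12.4355)]  |A|=126.4611
9. ⊥bis P7·P8 via (66.975,13.2): [(49.5578, 12.4208) (46.1035, 10.3927) (48.7805, 0) (57.6676, 0) (57.6965, 12.4355)]  |A|=126.4611
10. ⊥bis P7·P9 via (45.06,8.425): [(49.5578, 12.4208) (46.1035, 10.3927) (48.7805, 0) (57.6676, 0) (57.6965, 12.4355)]  |A|=126.4611
11. canonical 5-gon: [(49.5578, 12.4208) (46.1035, 10.3927) (48.7805, 0) (57.6676, 0) (57.6965, 12.4355)]
12. shoelace: 126.4611

Area of P7's cell: 126.4611 (5 vertices)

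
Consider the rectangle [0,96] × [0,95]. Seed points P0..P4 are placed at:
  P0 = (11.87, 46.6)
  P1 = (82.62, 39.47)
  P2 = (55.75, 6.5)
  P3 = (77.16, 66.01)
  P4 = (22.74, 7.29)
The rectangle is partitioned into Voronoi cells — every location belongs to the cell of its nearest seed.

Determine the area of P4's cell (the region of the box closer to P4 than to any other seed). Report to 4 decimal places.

1. box [0,96]×[0,95]: [(0, 0) (96, 0) (96, 95) (0, 95)]
2. ⊥bis P4·P0 via (17.305,26.945): [(0, 22.1598) (0, 0) (96, 0) (96, 48.7057)]  |A|=3401.5469
3. ⊥bis P4·P1 via (52.68,23.38): [(46.4353, 35.0001) (0, 22.1598) (0, 0) (65.2446, 0)]  |A|=1656.2824
4. ⊥bis P4·P2 via (39.245,6.895): [(39.8742, 33.1858) (0, 22.1598) (0, 0) (39.08, 0)]  |A|=1090.2535
5. ⊥bis P4·P3 via (49.95,36.65): [(39.8742, 33.1858) (0, 22.1598) (0, 0) (39.08, 0)]  |A|=1090.2535
6. canonical 4-gon: [(39.8742, 33.1858) (0, 22.1598) (0, 0) (39.08, 0)]
7. shoelace: 1090.2535

Area of P4's cell: 1090.2535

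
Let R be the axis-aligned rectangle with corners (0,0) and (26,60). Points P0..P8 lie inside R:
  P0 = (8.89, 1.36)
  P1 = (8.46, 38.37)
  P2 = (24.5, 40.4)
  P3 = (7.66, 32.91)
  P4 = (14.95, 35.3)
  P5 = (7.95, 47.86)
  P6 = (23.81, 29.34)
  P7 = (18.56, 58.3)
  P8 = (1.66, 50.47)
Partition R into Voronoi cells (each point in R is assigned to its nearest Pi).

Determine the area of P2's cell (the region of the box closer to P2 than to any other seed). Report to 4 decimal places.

Area of P2's cell: 112.6006

1. box [0,26]×[0,60]: [(0, 0) (26, 0) (26, 60) (0, 60)]
2. ⊥bis P2·P0 via (16.695,20.88): [(0, 27.5554) (26, 17.1594) (26, 60) (0, 60)]  |A|=978.7068
3. ⊥bis P2·P1 via (16.48,39.385): [(18.9353, 19.9842) (26, 17.1594) (26, 60) (13.871, 60)]  |A|=394.003
4. ⊥bis P2·P3 via (16.08,36.655): [(17.122, 34.3122) (24.481, 17.7668) (26, 17.1594) (26, 60) (13.871, 60)]  |A|=356.2843
5. ⊥bis P2·P4 via (19.725,37.85): [(15.7267, 45.337) (26, 26.0998) (26, 60) (13.871, 60)]  |A|=263.0573
6. ⊥bis P2·P5 via (16.225,44.13): [(16.292, 44.2785) (26, 26.0998) (26, 60) (23.3785, 60)]  |A|=185.1595
7. ⊥bis P2·P6 via (24.155,34.87): [(16.292, 44.2785) (21.2186, 35.0532) (26, 34.7549) (26, 60) (23.3785, 60)]  |A|=164.4676
8. ⊥bis P2·P7 via (21.53,49.35): [(18.0587, 48.1981) (16.292, 44.2785) (21.2186, 35.0532) (26, 34.7549) (26, 50.8333)]  |A|=112.6006
9. ⊥bis P2·P8 via (13.08,45.435): [(18.0587, 48.1981) (16.292, 44.2785) (21.2186, 35.0532) (26, 34.7549) (26, 50.8333)]  |A|=112.6006
10. canonical 5-gon: [(18.0587, 48.1981) (16.292, 44.2785) (21.2186, 35.0532) (26, 34.7549) (26, 50.8333)]
11. shoelace: 112.6006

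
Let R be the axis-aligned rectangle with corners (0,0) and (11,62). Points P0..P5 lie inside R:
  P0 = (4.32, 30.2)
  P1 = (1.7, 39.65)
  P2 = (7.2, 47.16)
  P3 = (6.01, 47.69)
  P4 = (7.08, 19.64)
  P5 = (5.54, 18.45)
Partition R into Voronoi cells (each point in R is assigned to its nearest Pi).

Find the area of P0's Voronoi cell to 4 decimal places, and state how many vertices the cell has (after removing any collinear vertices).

1. box [0,11]×[0,62]: [(0, 0) (11, 0) (11, 62) (0, 62)]
2. ⊥bis P0·P1 via (3.01,34.925): [(0, 34.0905) (0, 0) (11, 0) (11, 37.1402)]  |A|=391.7688
3. ⊥bis P0·P2 via (5.76,38.68): [(0, 34.0905) (0, 0) (11, 0) (11, 37.1402)]  |A|=391.7688
4. ⊥bis P0·P3 via (5.165,38.945): [(0, 34.0905) (0, 0) (11, 0) (11, 37.1402)]  |A|=391.7688
5. ⊥bis P0·P4 via (5.7,24.92): [(0, 34.0905) (0, 23.4302) (11, 26.3052) (11, 37.1402)]  |A|=118.2238
6. ⊥bis P0·P5 via (4.93,24.325): [(0, 34.0905) (0, 23.8131) (2.4305, 24.0655) (11, 26.3052) (11, 37.1402)]  |A|=117.7585
7. canonical 5-gon: [(0, 34.0905) (0, 23.8131) (2.4305, 24.0655) (11, 26.3052) (11, 37.1402)]
8. shoelace: 117.7585

Area of P0's cell: 117.7585 (5 vertices)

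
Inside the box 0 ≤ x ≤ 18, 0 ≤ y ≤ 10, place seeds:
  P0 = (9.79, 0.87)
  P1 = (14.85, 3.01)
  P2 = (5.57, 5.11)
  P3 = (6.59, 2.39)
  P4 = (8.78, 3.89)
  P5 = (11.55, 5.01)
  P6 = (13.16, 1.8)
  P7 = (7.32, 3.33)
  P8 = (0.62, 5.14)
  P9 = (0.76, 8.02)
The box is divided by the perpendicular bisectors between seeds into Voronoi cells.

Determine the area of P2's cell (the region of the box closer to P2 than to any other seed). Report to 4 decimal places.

1. box [0,18]×[0,10]: [(0, 0) (18, 0) (18, 10) (0, 10)]
2. ⊥bis P2·P0 via (7.68,2.99): [(0, 0) (4.6758, 0) (14.7232, 10) (0, 10)]  |A|=96.9953
3. ⊥bis P2·P1 via (10.21,4.06): [(0, 0) (4.6758, 0) (10.6329, 5.929) (11.5542, 10) (0, 10)]  |A|=90.5447
4. ⊥bis P2·P3 via (6.08,3.75): [(0, 1.47) (9.8725, 5.1722) (10.6329, 5.929) (11.5542, 10) (0, 10)]  |A|=71.1962
5. ⊥bis P2·P4 via (7.175,4.5): [(0, 1.47) (7.0246, 4.1042) (9.2653, 10) (0, 10)]  |A|=57.2731
6. ⊥bis P2·P5 via (8.56,5.06): [(0, 1.47) (7.0246, 4.1042) (8.6139, 8.2861) (8.6426, 10) (0, 10)]  |A|=56.7394
7. ⊥bis P2·P6 via (9.365,3.455): [(0, 1.47) (7.0246, 4.1042) (8.6139, 8.2861) (8.6426, 10) (0, 10)]  |A|=56.7394
8. ⊥bis P2·P7 via (6.445,4.22): [(0, 1.47) (5.8972, 3.6815) (7.4406, 5.1988) (8.6139, 8.2861) (8.6426, 10) (0, 10)]  |A|=56.2103
9. ⊥bis P2·P8 via (3.095,5.125): [(3.0798, 2.6249) (5.8972, 3.6815) (7.4406, 5.1988) (8.6139, 8.2861) (8.6426, 10) (3.1245, 10)]  |A|=31.5529
10. ⊥bis P2·P9 via (3.165,6.565): [(3.1031, 6.4627) (3.0798, 2.6249) (5.8972, 3.6815) (7.4406, 5.1988) (8.6139, 8.2861) (8.6426, 10) (5.2431, 10)]  |A|=27.8059
11. canonical 7-gon: [(3.1031, 6.4627) (3.0798, 2.6249) (5.8972, 3.6815) (7.4406, 5.1988) (8.6139, 8.2861) (8.6426, 10) (5.2431, 10)]
12. shoelace: 27.8059

Area of P2's cell: 27.8059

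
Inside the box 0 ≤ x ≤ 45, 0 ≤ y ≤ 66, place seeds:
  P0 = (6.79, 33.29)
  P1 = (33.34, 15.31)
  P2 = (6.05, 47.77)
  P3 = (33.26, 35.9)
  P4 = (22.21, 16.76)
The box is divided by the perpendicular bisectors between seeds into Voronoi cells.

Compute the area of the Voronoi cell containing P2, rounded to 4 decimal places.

Area of P2's cell: 624.4716

1. box [0,45]×[0,66]: [(0, 0) (45, 0) (45, 66) (0, 66)]
2. ⊥bis P2·P0 via (6.42,40.53): [(0, 40.2019) (45, 42.5016) (45, 66) (0, 66)]  |A|=1109.1704
3. ⊥bis P2·P1 via (19.695,31.54): [(0, 40.2019) (31.9394, 41.8342) (45, 52.8146) (45, 66) (0, 66)]  |A|=1041.8235
4. ⊥bis P2·P3 via (19.655,41.835): [(0, 40.2019) (19.3745, 41.192) (30.1967, 66) (0, 66)]  |A|=624.4716
5. ⊥bis P2·P4 via (14.13,32.265): [(0, 40.2019) (19.3745, 41.192) (30.1967, 66) (0, 66)]  |A|=624.4716
6. canonical 4-gon: [(0, 40.2019) (19.3745, 41.192) (30.1967, 66) (0, 66)]
7. shoelace: 624.4716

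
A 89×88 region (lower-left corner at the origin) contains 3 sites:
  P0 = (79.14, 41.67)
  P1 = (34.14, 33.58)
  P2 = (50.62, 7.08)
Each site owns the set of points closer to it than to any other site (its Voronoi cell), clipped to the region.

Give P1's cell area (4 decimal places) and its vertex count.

1. box [0,89]×[0,88]: [(0, 0) (89, 0) (89, 88) (0, 88)]
2. ⊥bis P1·P0 via (56.64,37.625): [(0, 0) (63.4041, 0) (47.5837, 88) (0, 88)]  |A|=4883.4647
3. ⊥bis P1·P2 via (42.38,20.33): [(0, 0) (9.6892, 0) (58.0026, 30.0455) (47.5837, 88) (0, 88)]  |A|=4076.5179
4. canonical 5-gon: [(0, 0) (9.6892, 0) (58.0026, 30.0455) (47.5837, 88) (0, 88)]
5. shoelace: 4076.5179

Area of P1's cell: 4076.5179 (5 vertices)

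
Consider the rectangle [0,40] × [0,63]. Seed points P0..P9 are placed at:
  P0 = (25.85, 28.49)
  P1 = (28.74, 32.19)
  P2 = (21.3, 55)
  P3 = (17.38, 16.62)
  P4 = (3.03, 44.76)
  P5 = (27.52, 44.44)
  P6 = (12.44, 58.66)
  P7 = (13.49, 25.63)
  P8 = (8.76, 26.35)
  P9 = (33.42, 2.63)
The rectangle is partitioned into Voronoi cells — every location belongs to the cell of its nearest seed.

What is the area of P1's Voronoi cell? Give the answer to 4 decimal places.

Area of P1's cell: 206.7036

1. box [0,40]×[0,63]: [(0, 0) (40, 0) (40, 63) (0, 63)]
2. ⊥bis P1·P0 via (27.295,30.34): [(0, 51.6596) (40, 20.4164) (40, 63) (0, 63)]  |A|=1078.4805
3. ⊥bis P1·P2 via (25.02,43.595): [(14.6538, 40.2138) (40, 20.4164) (40, 48.4811)]  |A|=355.6671
4. ⊥bis P1·P3 via (23.06,24.405): [(14.6538, 40.2138) (40, 20.4164) (40, 48.4811)]  |A|=355.6671
5. ⊥bis P1·P4 via (15.885,38.475): [(17.13, 41.0215) (16.16, 39.0374) (40, 20.4164) (40, 48.4811)]  |A|=353.6023
6. ⊥bis P1·P5 via (28.13,38.315): [(18.3339, 37.3394) (40, 20.4164) (40, 39.4972)]  |A|=206.7036
7. ⊥bis P1·P6 via (20.59,45.425): [(18.3339, 37.3394) (40, 20.4164) (40, 39.4972)]  |A|=206.7036
8. ⊥bis P1·P7 via (21.115,28.91): [(18.3339, 37.3394) (40, 20.4164) (40, 39.4972)]  |A|=206.7036
9. ⊥bis P1·P8 via (18.75,29.27): [(18.3339, 37.3394) (40, 20.4164) (40, 39.4972)]  |A|=206.7036
10. ⊥bis P1·P9 via (31.08,17.41): [(18.3339, 37.3394) (40, 20.4164) (40, 39.4972)]  |A|=206.7036
11. canonical 3-gon: [(18.3339, 37.3394) (40, 20.4164) (40, 39.4972)]
12. shoelace: 206.7036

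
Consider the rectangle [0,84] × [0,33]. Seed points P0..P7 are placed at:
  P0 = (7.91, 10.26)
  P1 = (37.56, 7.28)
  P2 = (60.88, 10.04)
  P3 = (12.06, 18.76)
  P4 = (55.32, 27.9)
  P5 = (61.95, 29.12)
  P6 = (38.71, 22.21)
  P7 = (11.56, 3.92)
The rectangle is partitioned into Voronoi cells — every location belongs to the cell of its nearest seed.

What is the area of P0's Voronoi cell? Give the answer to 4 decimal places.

1. box [0,84]×[0,33]: [(0, 0) (84, 0) (84, 33) (0, 33)]
2. ⊥bis P0·P1 via (22.735,8.77): [(0, 0) (21.8536, 0) (25.1703, 33) (0, 33)]  |A|=775.8931
3. ⊥bis P0·P2 via (34.395,10.15): [(0, 0) (21.8536, 0) (25.1703, 33) (0, 33)]  |A|=775.8931
4. ⊥bis P0·P3 via (9.985,14.51): [(0, 19.385) (0, 0) (21.8536, 0) (22.6885, 8.3077)]  |A|=310.6852
5. ⊥bis P0·P4 via (31.615,19.08): [(0, 19.385) (0, 0) (21.8536, 0) (22.6885, 8.3077)]  |A|=310.6852
6. ⊥bis P0·P5 via (34.93,19.69): [(0, 19.385) (0, 0) (21.8536, 0) (22.6885, 8.3077)]  |A|=310.6852
7. ⊥bis P0·P6 via (23.31,16.235): [(0, 19.385) (0, 0) (21.8536, 0) (22.6885, 8.3077)]  |A|=310.6852
8. ⊥bis P0·P7 via (9.735,7.09): [(16.8238, 11.1711) (0, 19.385) (0, 1.4855)]  |A|=150.569
9. canonical 3-gon: [(16.8238, 11.1711) (0, 19.385) (0, 1.4855)]
10. shoelace: 150.569

Area of P0's cell: 150.5690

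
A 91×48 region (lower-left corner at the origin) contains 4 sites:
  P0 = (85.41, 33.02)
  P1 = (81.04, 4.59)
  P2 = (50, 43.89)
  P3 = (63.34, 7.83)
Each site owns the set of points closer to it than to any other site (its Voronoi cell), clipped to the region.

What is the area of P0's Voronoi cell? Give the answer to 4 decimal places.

1. box [0,91]×[0,48]: [(0, 0) (91, 0) (91, 48) (0, 48)]
2. ⊥bis P0·P1 via (83.225,18.805): [(0, 31.5976) (91, 17.6099) (91, 48) (0, 48)]  |A|=2129.0594
3. ⊥bis P0·P2 via (67.705,38.455): [(62.6441, 21.9685) (91, 17.6099) (91, 48) (70.6351, 48)]  |A|=695.9346
4. ⊥bis P0·P3 via (74.375,20.425): [(64.757, 28.8517) (74.7344, 20.1101) (91, 17.6099) (91, 48) (70.6351, 48)]  |A|=652.361
5. canonical 5-gon: [(64.757, 28.8517) (74.7344, 20.1101) (91, 17.6099) (91, 48) (70.6351, 48)]
6. shoelace: 652.361

Area of P0's cell: 652.3610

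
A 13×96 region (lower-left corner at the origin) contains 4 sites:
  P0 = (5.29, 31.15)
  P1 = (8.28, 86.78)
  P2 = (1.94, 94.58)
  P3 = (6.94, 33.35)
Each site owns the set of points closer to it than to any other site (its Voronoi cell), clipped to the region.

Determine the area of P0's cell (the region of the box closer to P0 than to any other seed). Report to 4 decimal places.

Area of P0's cell: 415.4963

1. box [0,13]×[0,96]: [(0, 0) (13, 0) (13, 96) (0, 96)]
2. ⊥bis P0·P1 via (6.785,58.965): [(0, 59.3297) (0, 0) (13, 0) (13, 58.631)]  |A|=766.7441
3. ⊥bis P0·P2 via (3.615,62.865): [(0, 59.3297) (0, 0) (13, 0) (13, 58.631)]  |A|=766.7441
4. ⊥bis P0·P3 via (6.115,32.25): [(0, 36.8363) (0, 0) (13, 0) (13, 27.0863)]  |A|=415.4963
5. canonical 4-gon: [(0, 36.8363) (0, 0) (13, 0) (13, 27.0863)]
6. shoelace: 415.4963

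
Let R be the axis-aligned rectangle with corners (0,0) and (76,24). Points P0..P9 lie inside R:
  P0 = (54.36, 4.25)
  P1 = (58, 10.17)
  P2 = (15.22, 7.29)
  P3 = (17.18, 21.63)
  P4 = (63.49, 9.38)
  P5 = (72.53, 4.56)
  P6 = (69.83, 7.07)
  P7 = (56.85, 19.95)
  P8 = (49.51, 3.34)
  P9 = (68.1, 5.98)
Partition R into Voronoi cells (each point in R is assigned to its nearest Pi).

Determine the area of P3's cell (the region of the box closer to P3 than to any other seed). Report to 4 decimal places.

1. box [0,76]×[0,24]: [(0, 0) (76, 0) (76, 24) (0, 24)]
2. ⊥bis P3·P0 via (35.77,12.94): [(0, 0) (29.7211, 0) (40.9401, 24) (0, 24)]  |A|=847.9342
3. ⊥bis P3·P1 via (37.59,15.9): [(0, 0) (29.7211, 0) (38.2461, 18.2369) (39.864, 24) (0, 24)]  |A|=844.8336
4. ⊥bis P3·P2 via (16.2,14.46): [(0, 16.6742) (35.2626, 11.8545) (38.2461, 18.2369) (39.864, 24) (0, 24)]  |A|=374.6807
5. ⊥bis P3·P4 via (40.335,15.505): [(0, 16.6742) (35.2626, 11.8545) (38.2461, 18.2369) (39.864, 24) (0, 24)]  |A|=374.6807
6. ⊥bis P3·P5 via (44.855,13.095): [(0, 16.6742) (35.2626, 11.8545) (38.2461, 18.2369) (39.864, 24) (0, 24)]  |A|=374.6807
7. ⊥bis P3·P6 via (43.505,14.35): [(0, 16.6742) (35.2626, 11.8545) (38.2461, 18.2369) (39.864, 24) (0, 24)]  |A|=374.6807
8. ⊥bis P3·P7 via (37.015,20.79): [(0, 16.6742) (35.2626, 11.8545) (36.7735, 15.0867) (37.1509, 24) (0, 24)]  |A|=360.8945
9. ⊥bis P3·P8 via (33.345,12.485): [(0, 16.6742) (33.1516, 12.1431) (36.9318, 18.8251) (37.1509, 24) (0, 24)]  |A|=350.7277
10. ⊥bis P3·P9 via (42.64,13.805): [(0, 16.6742) (33.1516, 12.1431) (36.9318, 18.8251) (37.1509, 24) (0, 24)]  |A|=350.7277
11. canonical 5-gon: [(0, 16.6742) (33.1516, 12.1431) (36.9318, 18.8251) (37.1509, 24) (0, 24)]
12. shoelace: 350.7277

Area of P3's cell: 350.7277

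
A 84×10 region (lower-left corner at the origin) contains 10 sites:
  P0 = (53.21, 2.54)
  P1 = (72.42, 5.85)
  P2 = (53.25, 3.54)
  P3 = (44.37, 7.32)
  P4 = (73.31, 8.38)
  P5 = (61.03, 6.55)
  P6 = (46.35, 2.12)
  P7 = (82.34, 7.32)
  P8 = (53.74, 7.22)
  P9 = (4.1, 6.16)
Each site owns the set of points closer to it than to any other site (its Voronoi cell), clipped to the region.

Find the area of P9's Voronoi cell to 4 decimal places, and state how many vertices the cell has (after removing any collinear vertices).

1. box [0,84]×[0,10]: [(0, 0) (84, 0) (84, 10) (0, 10)]
2. ⊥bis P9·P0 via (28.655,4.35): [(0, 0) (28.3344, 0) (29.0715, 10) (0, 10)]  |A|=287.0291
3. ⊥bis P9·P1 via (38.26,6.005): [(0, 0) (28.3344, 0) (29.0715, 10) (0, 10)]  |A|=287.0291
4. ⊥bis P9·P2 via (28.675,4.85): [(0, 0) (28.3344, 0) (28.631, 4.024) (28.9495, 10) (0, 10)]  |A|=286.6648
5. ⊥bis P9·P3 via (24.235,6.74): [(0, 0) (24.4291, 0) (24.1411, 10) (0, 10)]  |A|=242.8512
6. ⊥bis P9·P4 via (38.705,7.27): [(0, 0) (24.4291, 0) (24.1411, 10) (0, 10)]  |A|=242.8512
7. ⊥bis P9·P5 via (32.565,6.355): [(0, 0) (24.4291, 0) (24.1411, 10) (0, 10)]  |A|=242.8512
8. ⊥bis P9·P6 via (25.225,4.14): [(0, 0) (24.4291, 0) (24.1411, 10) (0, 10)]  |A|=242.8512
9. ⊥bis P9·P7 via (43.22,6.74): [(0, 0) (24.4291, 0) (24.1411, 10) (0, 10)]  |A|=242.8512
10. ⊥bis P9·P8 via (28.92,6.69): [(0, 0) (24.4291, 0) (24.1411, 10) (0, 10)]  |A|=242.8512
11. canonical 4-gon: [(0, 0) (24.4291, 0) (24.1411, 10) (0, 10)]
12. shoelace: 242.8512

Area of P9's cell: 242.8512 (4 vertices)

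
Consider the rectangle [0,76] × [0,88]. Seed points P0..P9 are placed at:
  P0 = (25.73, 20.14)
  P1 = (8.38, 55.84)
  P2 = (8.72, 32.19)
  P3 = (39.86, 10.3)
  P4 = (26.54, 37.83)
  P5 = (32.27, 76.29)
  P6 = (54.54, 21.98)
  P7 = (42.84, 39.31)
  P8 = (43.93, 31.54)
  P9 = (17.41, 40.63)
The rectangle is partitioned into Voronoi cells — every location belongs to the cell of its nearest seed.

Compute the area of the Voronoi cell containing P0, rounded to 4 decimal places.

1. box [0,76]×[0,88]: [(0, 0) (76, 0) (76, 88) (0, 88)]
2. ⊥bis P0·P1 via (17.055,37.99): [(0, 29.7014) (0, 0) (76, 0) (76, 66.6369)]  |A|=3660.8556
3. ⊥bis P0·P2 via (17.225,26.165): [(30.0894, 44.3247) (0, 1.8499) (0, 0) (76, 0) (76, 66.6369)]  |A|=3241.8379
4. ⊥bis P0·P3 via (32.795,15.22): [(64.8162, 61.2017) (30.0894, 44.3247) (0, 1.8499) (0, 0) (22.1959, 0)]  |A|=1222.7616
5. ⊥bis P0·P4 via (26.135,28.985): [(41.8788, 28.2641) (19.4399, 29.2916) (0, 1.8499) (0, 0) (22.1959, 0)]  |A|=670.2771
6. ⊥bis P0·P5 via (29,48.215): [(41.8788, 28.2641) (19.4399, 29.2916) (0, 1.8499) (0, 0) (22.1959, 0)]  |A|=670.2771
7. ⊥bis P0·P6 via (40.135,21.06): [(39.86, 25.3652) (39.6684, 28.3653) (19.4399, 29.2916) (0, 1.8499) (0, 0) (22.1959, 0)]  |A|=666.9712
8. ⊥bis P0·P7 via (34.285,29.725): [(39.5954, 24.9852) (35.5996, 28.5516) (19.4399, 29.2916) (0, 1.8499) (0, 0) (22.1959, 0)]  |A|=659.6546
9. ⊥bis P0·P8 via (34.83,25.84): [(37.3685, 21.7874) (33.0586, 28.668) (19.4399, 29.2916) (0, 1.8499) (0, 0) (22.1959, 0)]  |A|=640.8034
10. ⊥bis P0·P9 via (21.57,30.385): [(37.3685, 21.7874) (33.0586, 28.668) (19.4399, 29.2916) (0, 1.8499) (0, 0) (22.1959, 0)]  |A|=640.8034
11. canonical 6-gon: [(37.3685, 21.7874) (33.0586, 28.668) (19.4399, 29.2916) (0, 1.8499) (0, 0) (22.1959, 0)]
12. shoelace: 640.8034

Area of P0's cell: 640.8034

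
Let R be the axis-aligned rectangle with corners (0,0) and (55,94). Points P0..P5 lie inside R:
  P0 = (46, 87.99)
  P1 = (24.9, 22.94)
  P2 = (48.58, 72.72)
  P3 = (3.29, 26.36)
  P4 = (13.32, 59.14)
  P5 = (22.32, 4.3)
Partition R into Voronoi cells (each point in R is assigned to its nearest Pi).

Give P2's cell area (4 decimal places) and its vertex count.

Area of P2's cell: 805.1023 (4 vertices)

1. box [0,55]×[0,94]: [(0, 0) (55, 0) (55, 94) (0, 94)]
2. ⊥bis P2·P0 via (47.29,80.355): [(0, 72.3649) (0, 0) (55, 0) (55, 81.6577)]  |A|=4235.6219
3. ⊥bis P2·P1 via (36.74,47.83): [(0, 72.3649) (0, 65.307) (55, 39.1438) (55, 81.6577)]  |A|=1363.2246
4. ⊥bis P2·P3 via (25.935,49.54): [(2.1917, 72.7353) (19.0921, 56.225) (55, 39.1438) (55, 81.6577)]  |A|=1274.6266
5. ⊥bis P2·P4 via (30.95,65.93): [(26.7321, 76.8816) (38.1859, 47.1422) (55, 39.1438) (55, 81.6577)]  |A|=805.1023
6. ⊥bis P2·P5 via (35.45,38.51): [(26.7321, 76.8816) (38.1859, 47.1422) (55, 39.1438) (55, 81.6577)]  |A|=805.1023
7. canonical 4-gon: [(26.7321, 76.8816) (38.1859, 47.1422) (55, 39.1438) (55, 81.6577)]
8. shoelace: 805.1023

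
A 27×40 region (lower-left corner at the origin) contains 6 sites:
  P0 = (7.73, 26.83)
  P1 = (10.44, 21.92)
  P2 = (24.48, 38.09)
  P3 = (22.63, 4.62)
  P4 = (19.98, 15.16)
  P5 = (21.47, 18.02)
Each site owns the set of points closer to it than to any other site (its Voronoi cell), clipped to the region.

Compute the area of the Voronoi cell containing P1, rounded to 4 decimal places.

Area of P1's cell: 245.4507

1. box [0,27]×[0,40]: [(0, 0) (27, 0) (27, 40) (0, 40)]
2. ⊥bis P1·P0 via (9.085,24.375): [(0, 19.3607) (0, 0) (27, 0) (27, 34.2629)]  |A|=723.9184
3. ⊥bis P1·P2 via (17.46,30.005): [(18.1694, 29.389) (0, 19.3607) (0, 0) (27, 0) (27, 21.7217)]  |A|=668.5452
4. ⊥bis P1·P3 via (16.535,13.27): [(18.1694, 29.389) (0, 19.3607) (0, 1.619) (27, 20.6439) (27, 21.7217)]  |A|=367.9957
5. ⊥bis P1·P4 via (15.21,18.54): [(21.0966, 26.8474) (18.1694, 29.389) (0, 19.3607) (0, 1.619) (6.4307, 6.1503)]  |A|=258.2323
6. ⊥bis P1·P5 via (15.955,19.97): [(15.6878, 19.2143) (19.0233, 28.6477) (18.1694, 29.389) (0, 19.3607) (0, 1.619) (6.4307, 6.1503)]  |A|=245.4507
7. canonical 6-gon: [(15.6878, 19.2143) (19.0233, 28.6477) (18.1694, 29.389) (0, 19.3607) (0, 1.619) (6.4307, 6.1503)]
8. shoelace: 245.4507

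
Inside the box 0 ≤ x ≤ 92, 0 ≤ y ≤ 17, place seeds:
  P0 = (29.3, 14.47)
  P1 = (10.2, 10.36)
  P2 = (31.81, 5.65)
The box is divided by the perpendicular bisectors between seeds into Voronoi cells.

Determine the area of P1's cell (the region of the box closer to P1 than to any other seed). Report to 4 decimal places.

Area of P1's cell: 338.5355

1. box [0,92]×[0,17]: [(0, 0) (92, 0) (92, 17) (0, 17)]
2. ⊥bis P1·P0 via (19.75,12.415): [(0, 0) (22.4215, 0) (18.7634, 17) (0, 17)]  |A|=350.0715
3. ⊥bis P1·P2 via (21.005,8.005): [(0, 0) (19.2603, 0) (20.851, 7.2984) (18.7634, 17) (0, 17)]  |A|=338.5355
4. canonical 5-gon: [(0, 0) (19.2603, 0) (20.851, 7.2984) (18.7634, 17) (0, 17)]
5. shoelace: 338.5355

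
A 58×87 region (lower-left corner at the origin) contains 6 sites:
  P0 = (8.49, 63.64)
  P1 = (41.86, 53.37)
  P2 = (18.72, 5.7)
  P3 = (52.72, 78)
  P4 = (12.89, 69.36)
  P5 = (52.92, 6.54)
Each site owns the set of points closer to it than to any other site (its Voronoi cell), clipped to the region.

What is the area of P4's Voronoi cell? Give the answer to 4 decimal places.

1. box [0,58]×[0,87]: [(0, 0) (58, 0) (58, 87) (0, 87)]
2. ⊥bis P4·P0 via (10.69,66.5): [(0, 74.7231) (58, 30.1077) (58, 87) (0, 87)]  |A|=2005.9077
3. ⊥bis P4·P1 via (27.375,61.365): [(0, 74.7231) (24.3918, 55.9602) (41.5242, 87) (0, 87)]  |A|=794.1811
4. ⊥bis P4·P2 via (15.805,37.53): [(0, 74.7231) (24.3918, 55.9602) (41.5242, 87) (0, 87)]  |A|=794.1811
5. ⊥bis P4·P3 via (32.805,73.68): [(0, 74.7231) (24.3918, 55.9602) (33.1907, 71.9017) (29.9156, 87) (0, 87)]  |A|=706.5459
6. ⊥bis P4·P5 via (32.905,37.95): [(0, 74.7231) (24.3918, 55.9602) (33.1907, 71.9017) (29.9156, 87) (0, 87)]  |A|=706.5459
7. canonical 5-gon: [(0, 74.7231) (24.3918, 55.9602) (33.1907, 71.9017) (29.9156, 87) (0, 87)]
8. shoelace: 706.5459

Area of P4's cell: 706.5459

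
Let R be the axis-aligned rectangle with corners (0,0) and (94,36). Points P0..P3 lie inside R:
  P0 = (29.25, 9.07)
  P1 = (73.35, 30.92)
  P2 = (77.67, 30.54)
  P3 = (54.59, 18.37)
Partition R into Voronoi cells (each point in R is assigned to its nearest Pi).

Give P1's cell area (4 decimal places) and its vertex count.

Area of P1's cell: 253.7534 (3 vertices)

1. box [0,94]×[0,36]: [(0, 0) (94, 0) (94, 36) (0, 36)]
2. ⊥bis P1·P0 via (51.3,19.995): [(61.2068, 0) (94, 0) (94, 36) (43.3701, 36)]  |A|=1501.6157
3. ⊥bis P1·P2 via (75.51,30.73): [(61.2068, 0) (72.8069, 0) (75.9736, 36) (43.3701, 36)]  |A|=795.664
4. ⊥bis P1·P3 via (63.97,24.645): [(73.6959, 10.1065) (75.9736, 36) (56.3738, 36)]  |A|=253.7534
5. canonical 3-gon: [(73.6959, 10.1065) (75.9736, 36) (56.3738, 36)]
6. shoelace: 253.7534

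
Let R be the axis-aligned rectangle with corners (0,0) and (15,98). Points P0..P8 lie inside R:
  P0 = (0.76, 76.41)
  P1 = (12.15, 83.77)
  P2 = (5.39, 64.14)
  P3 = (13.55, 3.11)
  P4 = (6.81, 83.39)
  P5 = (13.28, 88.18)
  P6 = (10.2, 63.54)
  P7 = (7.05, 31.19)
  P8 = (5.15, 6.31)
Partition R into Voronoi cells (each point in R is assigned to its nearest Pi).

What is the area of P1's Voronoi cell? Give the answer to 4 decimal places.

1. box [0,15]×[0,98]: [(0, 0) (15, 0) (15, 98) (0, 98)]
2. ⊥bis P1·P0 via (6.455,80.09): [(0, 90.0795) (15, 66.8661) (15, 98) (0, 98)]  |A|=292.9079
3. ⊥bis P1·P2 via (8.77,73.955): [(0, 90.0795) (10.8914, 73.2245) (15, 71.8096) (15, 98) (0, 98)]  |A|=282.7526
4. ⊥bis P1·P3 via (12.85,43.44): [(0, 90.0795) (10.8914, 73.2245) (15, 71.8096) (15, 98) (0, 98)]  |A|=282.7526
5. ⊥bis P1·P4 via (9.48,83.58): [(10.1334, 74.3974) (10.8914, 73.2245) (15, 71.8096) (15, 98) (8.4539, 98)]  |A|=142.855
6. ⊥bis P1·P5 via (12.715,85.975): [(9.2463, 86.8638) (10.1334, 74.3974) (10.8914, 73.2245) (15, 71.8096) (15, 85.3895)]  |A|=70.127
7. ⊥bis P1·P6 via (11.175,73.655): [(9.2463, 86.8638) (10.1334, 74.3974) (10.5759, 73.7128) (15, 73.2863) (15, 85.3895)]  |A|=66.0805
8. ⊥bis P1·P7 via (9.6,57.48): [(9.2463, 86.8638) (10.1334, 74.3974) (10.5759, 73.7128) (15, 73.2863) (15, 85.3895)]  |A|=66.0805
9. ⊥bis P1·P8 via (8.65,45.04): [(9.2463, 86.8638) (10.1334, 74.3974) (10.5759, 73.7128) (15, 73.2863) (15, 85.3895)]  |A|=66.0805
10. canonical 5-gon: [(9.2463, 86.8638) (10.1334, 74.3974) (10.5759, 73.7128) (15, 73.2863) (15, 85.3895)]
11. shoelace: 66.0805

Area of P1's cell: 66.0805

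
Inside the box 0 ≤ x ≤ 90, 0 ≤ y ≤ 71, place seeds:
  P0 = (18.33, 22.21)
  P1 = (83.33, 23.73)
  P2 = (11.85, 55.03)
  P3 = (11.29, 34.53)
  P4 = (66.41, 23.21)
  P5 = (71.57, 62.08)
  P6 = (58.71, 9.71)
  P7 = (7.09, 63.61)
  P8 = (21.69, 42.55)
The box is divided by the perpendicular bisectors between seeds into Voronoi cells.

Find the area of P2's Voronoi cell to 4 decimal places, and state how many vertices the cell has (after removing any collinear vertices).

1. box [0,90]×[0,71]: [(0, 0) (90, 0) (90, 71) (0, 71)]
2. ⊥bis P2·P0 via (15.09,38.62): [(0, 35.6406) (90, 53.4103) (90, 71) (0, 71)]  |A|=2382.7097
3. ⊥bis P2·P1 via (47.59,39.38): [(0, 35.6406) (50.3015, 45.5722) (61.4359, 71) (0, 71)]  |A|=1670.4051
4. ⊥bis P2·P3 via (11.57,44.78): [(0, 45.0961) (42.0695, 43.9468) (50.3015, 45.5722) (61.4359, 71) (0, 71)]  |A|=1471.5125
5. ⊥bis P2·P4 via (39.13,39.12): [(0, 45.0961) (41.947, 43.9502) (57.7228, 71) (0, 71)]  |A|=1323.9916
6. ⊥bis P2·P5 via (41.71,58.555): [(0, 45.0961) (41.947, 43.9502) (43.1838, 46.0708) (40.2409, 71) (0, 71)]  |A|=1106.0864
7. ⊥bis P2·P6 via (35.28,32.37): [(0, 45.0961) (41.947, 43.9502) (43.1838, 46.0708) (40.2409, 71) (0, 71)]  |A|=1106.0864
8. ⊥bis P2·P7 via (9.47,59.32): [(0, 54.0662) (0, 45.0961) (41.947, 43.9502) (43.1838, 46.0708) (40.2409, 71) (30.5234, 71)]  |A|=847.6481
9. ⊥bis P2·P8 via (16.77,48.79): [(0, 54.0662) (0, 45.0961) (11.6803, 44.777) (40.6409, 67.6113) (40.2409, 71) (30.5234, 71)]  |A|=474.1001
10. canonical 6-gon: [(0, 54.0662) (0, 45.0961) (11.6803, 44.777) (40.6409, 67.6113) (40.2409, 71) (30.5234, 71)]
11. shoelace: 474.1001

Area of P2's cell: 474.1001 (6 vertices)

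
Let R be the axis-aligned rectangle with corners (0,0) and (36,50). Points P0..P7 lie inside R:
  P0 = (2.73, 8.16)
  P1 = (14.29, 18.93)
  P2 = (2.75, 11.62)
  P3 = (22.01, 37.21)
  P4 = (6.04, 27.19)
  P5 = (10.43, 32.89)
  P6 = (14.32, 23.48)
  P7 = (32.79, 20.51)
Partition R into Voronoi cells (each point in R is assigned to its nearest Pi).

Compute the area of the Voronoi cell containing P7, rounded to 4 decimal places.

Area of P7's cell: 360.3944

1. box [0,36]×[0,50]: [(0, 0) (36, 0) (36, 50) (0, 50)]
2. ⊥bis P7·P0 via (17.76,14.335): [(23.6495, 0) (36, 0) (36, 50) (3.1072, 50)]  |A|=1131.0831
3. ⊥bis P7·P1 via (23.54,19.72): [(25.2242, 0) (36, 0) (36, 50) (20.9539, 50)]  |A|=645.547
4. ⊥bis P7·P2 via (17.77,16.065): [(25.2242, 0) (36, 0) (36, 50) (20.9539, 50)]  |A|=645.547
5. ⊥bis P7·P3 via (27.4,28.86): [(23.0019, 26.021) (25.2242, 0) (36, 0) (36, 34.4114)]  |A|=363.8403
6. ⊥bis P7·P4 via (19.415,23.85): [(23.0019, 26.021) (25.2242, 0) (36, 0) (36, 34.4114)]  |A|=363.8403
7. ⊥bis P7·P5 via (21.61,26.7): [(23.0019, 26.021) (25.2242, 0) (36, 0) (36, 34.4114)]  |A|=363.8403
8. ⊥bis P7·P6 via (23.555,21.995): [(24.3414, 26.8857) (23.4183, 21.1449) (25.2242, 0) (36, 0) (36, 34.4114)]  |A|=360.3944
9. canonical 5-gon: [(24.3414, 26.8857) (23.4183, 21.1449) (25.2242, 0) (36, 0) (36, 34.4114)]
10. shoelace: 360.3944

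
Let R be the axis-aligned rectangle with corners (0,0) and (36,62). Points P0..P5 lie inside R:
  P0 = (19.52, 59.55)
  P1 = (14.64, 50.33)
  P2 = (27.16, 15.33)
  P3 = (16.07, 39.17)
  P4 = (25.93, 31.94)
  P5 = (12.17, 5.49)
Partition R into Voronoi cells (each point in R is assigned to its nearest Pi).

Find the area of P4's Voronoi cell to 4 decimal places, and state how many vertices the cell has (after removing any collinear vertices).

1. box [0,36]×[0,62]: [(0, 0) (36, 0) (36, 62) (0, 62)]
2. ⊥bis P4·P0 via (22.725,45.745): [(0, 40.4691) (0, 0) (36, 0) (36, 48.827)]  |A|=1607.3292
3. ⊥bis P4·P1 via (20.285,41.135): [(30.8768, 47.6376) (0, 28.6816) (0, 0) (36, 0) (36, 48.827)]  |A|=1425.3489
4. ⊥bis P4·P2 via (26.545,23.635): [(30.8768, 47.6376) (0, 28.6816) (0, 21.6693) (36, 24.3352) (36, 48.827)]  |A|=597.2687
5. ⊥bis P4·P3 via (21,35.555): [(30.8768, 47.6376) (29.027, 46.5019) (11.4392, 22.5164) (36, 24.3352) (36, 48.827)]  |A|=365.7569
6. ⊥bis P4·P5 via (19.05,18.715): [(30.8768, 47.6376) (29.027, 46.5019) (11.5231, 22.6307) (11.705, 22.5361) (36, 24.3352) (36, 48.827)]  |A|=365.7426
7. canonical 6-gon: [(30.8768, 47.6376) (29.027, 46.5019) (11.5231, 22.6307) (11.705, 22.5361) (36, 24.3352) (36, 48.827)]
8. shoelace: 365.7426

Area of P4's cell: 365.7426 (6 vertices)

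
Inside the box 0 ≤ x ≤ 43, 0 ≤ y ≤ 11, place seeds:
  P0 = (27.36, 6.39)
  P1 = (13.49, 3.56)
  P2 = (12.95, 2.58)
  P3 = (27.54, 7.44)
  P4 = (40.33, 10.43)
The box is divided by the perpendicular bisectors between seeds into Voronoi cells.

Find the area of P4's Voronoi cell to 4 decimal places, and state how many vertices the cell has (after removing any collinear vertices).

Area of P4's cell: 89.6315 (5 vertices)

1. box [0,43]×[0,11]: [(0, 0) (43, 0) (43, 11) (0, 11)]
2. ⊥bis P4·P0 via (33.845,8.41): [(36.4646, 0) (43, 0) (43, 11) (33.0382, 11)]  |A|=90.7343
3. ⊥bis P4·P1 via (26.91,6.995): [(36.4646, 0) (43, 0) (43, 11) (33.0382, 11)]  |A|=90.7343
4. ⊥bis P4·P2 via (26.64,6.505): [(36.4646, 0) (43, 0) (43, 11) (33.0382, 11)]  |A|=90.7343
5. ⊥bis P4·P3 via (33.935,8.935): [(34.6977, 5.6725) (36.4646, 0) (43, 0) (43, 11) (33.4523, 11)]  |A|=89.6315
6. canonical 5-gon: [(34.6977, 5.6725) (36.4646, 0) (43, 0) (43, 11) (33.4523, 11)]
7. shoelace: 89.6315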